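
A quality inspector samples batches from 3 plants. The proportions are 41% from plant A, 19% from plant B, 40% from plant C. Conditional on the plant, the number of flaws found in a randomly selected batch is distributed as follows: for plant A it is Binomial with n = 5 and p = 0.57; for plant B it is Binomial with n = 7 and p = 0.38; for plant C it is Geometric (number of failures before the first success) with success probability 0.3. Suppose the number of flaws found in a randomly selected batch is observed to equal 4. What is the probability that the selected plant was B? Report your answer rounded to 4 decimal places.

0.2133

Likelihoods P(X=4 | ·): A: 0.226954; B: 0.173931; C: 0.07203.
Posterior ∝ prior × likelihood. Numerator for B: 0.19·0.173931 = 0.0330469.
Normalizing constant: 0.41·0.226954 + 0.19·0.173931 + 0.4·0.07203 = 0.15491.
P(B | observation) = 0.0330469 / 0.15491 = 0.21333.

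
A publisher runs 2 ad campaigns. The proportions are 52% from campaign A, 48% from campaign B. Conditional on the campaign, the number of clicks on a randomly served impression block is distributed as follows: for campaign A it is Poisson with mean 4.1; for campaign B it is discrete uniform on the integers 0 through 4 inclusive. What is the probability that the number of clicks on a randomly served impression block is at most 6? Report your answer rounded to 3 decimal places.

0.937

Conditional on each campaign, P(X ≤ 6): A: 0.878648; B: 1.
By total probability, P(X ≤ 6) = 0.52·0.878648 + 0.48·1 = 0.936897.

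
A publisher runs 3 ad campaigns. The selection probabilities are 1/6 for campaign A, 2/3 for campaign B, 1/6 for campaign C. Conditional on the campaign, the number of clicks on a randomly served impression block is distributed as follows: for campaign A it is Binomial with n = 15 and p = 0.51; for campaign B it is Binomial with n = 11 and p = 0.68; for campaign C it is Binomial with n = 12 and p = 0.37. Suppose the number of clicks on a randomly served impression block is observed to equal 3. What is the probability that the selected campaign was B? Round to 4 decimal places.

Likelihoods P(X=3 | ·): A: 0.0115631; B: 0.00570441; C: 0.174218.
Posterior ∝ prior × likelihood. Numerator for B: 0.666667·0.00570441 = 0.00380294.
Normalizing constant: 0.166667·0.0115631 + 0.666667·0.00570441 + 0.166667·0.174218 = 0.0347664.
P(B | observation) = 0.00380294 / 0.0347664 = 0.109385.

0.1094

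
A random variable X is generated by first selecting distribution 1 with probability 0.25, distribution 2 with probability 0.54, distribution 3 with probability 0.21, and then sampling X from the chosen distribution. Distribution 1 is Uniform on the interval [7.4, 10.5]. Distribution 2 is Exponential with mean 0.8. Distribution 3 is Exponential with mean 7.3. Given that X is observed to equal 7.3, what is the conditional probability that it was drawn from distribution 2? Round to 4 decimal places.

Likelihoods f(7.3 | ·): 1: 0; 2: 0.000136136; 3: 0.0503944.
Posterior ∝ prior × likelihood. Numerator for 2: 0.54·0.000136136 = 7.35134e-05.
Normalizing constant: 0.25·0 + 0.54·0.000136136 + 0.21·0.0503944 = 0.0106563.
P(2 | observation) = 7.35134e-05 / 0.0106563 = 0.00689856.

0.0069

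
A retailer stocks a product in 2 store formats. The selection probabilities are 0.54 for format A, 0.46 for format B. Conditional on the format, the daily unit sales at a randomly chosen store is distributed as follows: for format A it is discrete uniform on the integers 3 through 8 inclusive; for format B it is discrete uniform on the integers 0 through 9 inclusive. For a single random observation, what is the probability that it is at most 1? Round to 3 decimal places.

0.092

Conditional on each format, P(X ≤ 1): A: 0; B: 0.2.
By total probability, P(X ≤ 1) = 0.54·0 + 0.46·0.2 = 0.092.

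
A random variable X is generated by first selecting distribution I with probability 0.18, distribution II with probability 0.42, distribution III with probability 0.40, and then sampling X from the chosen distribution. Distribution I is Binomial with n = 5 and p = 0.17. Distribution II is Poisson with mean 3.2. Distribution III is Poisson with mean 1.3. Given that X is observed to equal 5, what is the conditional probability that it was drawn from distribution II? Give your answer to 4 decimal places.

0.9337

Likelihoods P(X=5 | ·): I: 0.000141986; II: 0.113979; III: 0.00843243.
Posterior ∝ prior × likelihood. Numerator for II: 0.42·0.113979 = 0.0478713.
Normalizing constant: 0.18·0.000141986 + 0.42·0.113979 + 0.4·0.00843243 = 0.0512699.
P(II | observation) = 0.0478713 / 0.0512699 = 0.933713.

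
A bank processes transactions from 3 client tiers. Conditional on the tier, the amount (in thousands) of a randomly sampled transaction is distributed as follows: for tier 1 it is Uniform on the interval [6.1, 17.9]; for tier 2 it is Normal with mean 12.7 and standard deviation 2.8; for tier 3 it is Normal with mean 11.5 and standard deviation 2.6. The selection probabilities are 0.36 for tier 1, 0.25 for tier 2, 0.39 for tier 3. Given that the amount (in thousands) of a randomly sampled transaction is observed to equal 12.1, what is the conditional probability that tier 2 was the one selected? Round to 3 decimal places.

Likelihoods f(12.1 | ·): 1: 0.0847458; 2: 0.139245; 3: 0.149408.
Posterior ∝ prior × likelihood. Numerator for 2: 0.25·0.139245 = 0.0348114.
Normalizing constant: 0.36·0.0847458 + 0.25·0.139245 + 0.39·0.149408 = 0.123589.
P(2 | observation) = 0.0348114 / 0.123589 = 0.281671.

0.282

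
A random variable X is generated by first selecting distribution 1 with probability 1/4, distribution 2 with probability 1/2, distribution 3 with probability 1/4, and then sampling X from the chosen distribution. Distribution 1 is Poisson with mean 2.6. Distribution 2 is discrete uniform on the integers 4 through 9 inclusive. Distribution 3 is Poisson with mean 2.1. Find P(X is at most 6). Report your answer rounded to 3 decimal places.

0.744

Conditional on each component, P(X ≤ 6): 1: 0.98283; 2: 0.5; 3: 0.994138.
By total probability, P(X ≤ 6) = 0.25·0.98283 + 0.5·0.5 + 0.25·0.994138 = 0.744242.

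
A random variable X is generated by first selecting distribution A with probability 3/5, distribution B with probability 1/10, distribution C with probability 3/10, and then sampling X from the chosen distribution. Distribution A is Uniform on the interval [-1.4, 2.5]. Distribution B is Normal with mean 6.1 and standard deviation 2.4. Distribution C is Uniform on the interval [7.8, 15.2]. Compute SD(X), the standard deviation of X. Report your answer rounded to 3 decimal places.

5.197

Per component, A: μ=0.55, E[X²]=1.57; B: μ=6.1, E[X²]=42.97; C: μ=11.5, E[X²]=136.813.
E[X] = 0.6·0.55 + 0.1·6.1 + 0.3·11.5 = 4.39.
E[X²] = 0.6·1.57 + 0.1·42.97 + 0.3·136.813 = 46.283.
Var(X) = E[X²] − (E[X])² = 46.283 − 19.2721 = 27.0109.
SD(X) = √27.0109 = 5.1972.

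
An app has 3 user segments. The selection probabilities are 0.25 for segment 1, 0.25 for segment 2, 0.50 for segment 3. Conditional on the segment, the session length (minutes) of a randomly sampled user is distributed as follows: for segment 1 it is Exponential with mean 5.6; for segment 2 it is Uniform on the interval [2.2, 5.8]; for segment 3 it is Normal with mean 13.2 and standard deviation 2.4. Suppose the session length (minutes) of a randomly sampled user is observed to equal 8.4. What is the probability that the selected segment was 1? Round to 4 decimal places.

0.4697

Likelihoods f(8.4 | ·): 1: 0.0398447; 2: 0; 3: 0.0224962.
Posterior ∝ prior × likelihood. Numerator for 1: 0.25·0.0398447 = 0.00996117.
Normalizing constant: 0.25·0.0398447 + 0.25·0 + 0.5·0.0224962 = 0.0212093.
P(1 | observation) = 0.00996117 / 0.0212093 = 0.469661.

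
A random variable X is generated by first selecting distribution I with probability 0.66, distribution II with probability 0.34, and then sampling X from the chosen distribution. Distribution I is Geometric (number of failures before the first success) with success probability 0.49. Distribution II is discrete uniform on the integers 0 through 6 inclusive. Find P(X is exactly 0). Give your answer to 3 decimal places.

0.372

Conditional on each component, P(X = 0): I: 0.49; II: 0.142857.
By total probability, P(X = 0) = 0.66·0.49 + 0.34·0.142857 = 0.371971.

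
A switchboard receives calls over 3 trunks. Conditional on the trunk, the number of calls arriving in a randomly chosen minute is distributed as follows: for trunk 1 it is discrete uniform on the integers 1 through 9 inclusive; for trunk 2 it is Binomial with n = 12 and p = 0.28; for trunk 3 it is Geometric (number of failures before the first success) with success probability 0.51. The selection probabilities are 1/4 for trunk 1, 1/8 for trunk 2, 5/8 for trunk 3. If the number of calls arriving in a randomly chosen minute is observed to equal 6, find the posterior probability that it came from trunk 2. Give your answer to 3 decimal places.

Likelihoods P(X=6 | ·): 1: 0.111111; 2: 0.0620319; 3: 0.00705906.
Posterior ∝ prior × likelihood. Numerator for 2: 0.125·0.0620319 = 0.00775399.
Normalizing constant: 0.25·0.111111 + 0.125·0.0620319 + 0.625·0.00705906 = 0.0399437.
P(2 | observation) = 0.00775399 / 0.0399437 = 0.194123.

0.194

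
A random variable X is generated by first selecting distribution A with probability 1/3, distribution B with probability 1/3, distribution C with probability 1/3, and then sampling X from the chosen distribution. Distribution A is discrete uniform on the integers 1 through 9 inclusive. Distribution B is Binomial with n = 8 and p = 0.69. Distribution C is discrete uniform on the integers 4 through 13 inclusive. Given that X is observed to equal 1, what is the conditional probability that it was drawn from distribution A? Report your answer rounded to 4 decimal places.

Likelihoods P(X=1 | ·): A: 0.111111; B: 0.0015187; C: 0.
Posterior ∝ prior × likelihood. Numerator for A: 0.333333·0.111111 = 0.037037.
Normalizing constant: 0.333333·0.111111 + 0.333333·0.0015187 + 0.333333·0 = 0.0375433.
P(A | observation) = 0.037037 / 0.0375433 = 0.986516.

0.9865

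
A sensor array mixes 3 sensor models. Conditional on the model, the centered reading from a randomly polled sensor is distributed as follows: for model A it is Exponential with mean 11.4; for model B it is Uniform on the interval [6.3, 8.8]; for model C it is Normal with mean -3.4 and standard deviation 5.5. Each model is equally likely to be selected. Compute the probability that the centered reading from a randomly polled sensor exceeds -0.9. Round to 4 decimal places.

0.7749

Conditional on each model, P(X > -0.9): A: 1; B: 1; C: 0.324718.
By total probability, P(X > -0.9) = 0.333333·1 + 0.333333·1 + 0.333333·0.324718 = 0.774906.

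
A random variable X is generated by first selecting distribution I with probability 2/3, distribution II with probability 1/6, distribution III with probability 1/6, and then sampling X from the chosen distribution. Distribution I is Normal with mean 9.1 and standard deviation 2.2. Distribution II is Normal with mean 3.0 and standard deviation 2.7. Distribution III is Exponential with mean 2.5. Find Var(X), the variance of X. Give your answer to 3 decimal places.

14.465

Per component, I: μ=9.1, E[X²]=87.65; II: μ=3, E[X²]=16.29; III: μ=2.5, E[X²]=12.5.
E[X] = 0.666667·9.1 + 0.166667·3 + 0.166667·2.5 = 6.98333.
E[X²] = 0.666667·87.65 + 0.166667·16.29 + 0.166667·12.5 = 63.2317.
Var(X) = E[X²] − (E[X])² = 63.2317 − 48.7669 = 14.4647.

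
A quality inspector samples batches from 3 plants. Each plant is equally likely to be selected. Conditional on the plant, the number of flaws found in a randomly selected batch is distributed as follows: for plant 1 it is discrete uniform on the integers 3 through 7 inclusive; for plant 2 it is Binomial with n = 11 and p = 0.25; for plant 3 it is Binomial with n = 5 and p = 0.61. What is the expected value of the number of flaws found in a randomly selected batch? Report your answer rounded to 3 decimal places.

3.600

Component means — 1: 5; 2: 2.75; 3: 3.05.
E[X] = 0.333333·5 + 0.333333·2.75 + 0.333333·3.05 = 3.6.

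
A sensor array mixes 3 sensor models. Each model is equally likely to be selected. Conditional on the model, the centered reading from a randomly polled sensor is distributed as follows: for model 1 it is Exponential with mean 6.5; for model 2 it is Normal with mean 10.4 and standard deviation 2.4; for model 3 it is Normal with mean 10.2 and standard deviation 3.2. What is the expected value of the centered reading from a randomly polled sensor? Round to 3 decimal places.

Component means — 1: 6.5; 2: 10.4; 3: 10.2.
E[X] = 0.333333·6.5 + 0.333333·10.4 + 0.333333·10.2 = 9.03333.

9.033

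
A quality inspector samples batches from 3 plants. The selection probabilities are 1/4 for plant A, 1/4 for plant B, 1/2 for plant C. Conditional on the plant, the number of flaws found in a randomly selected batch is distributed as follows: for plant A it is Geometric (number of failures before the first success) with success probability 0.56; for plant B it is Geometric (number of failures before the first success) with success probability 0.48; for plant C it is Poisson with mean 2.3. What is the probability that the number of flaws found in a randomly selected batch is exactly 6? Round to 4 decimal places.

Conditional on each plant, P(X = 6): A: 0.00406354; B: 0.00948989; C: 0.0206138.
By total probability, P(X = 6) = 0.25·0.00406354 + 0.25·0.00948989 + 0.5·0.0206138 = 0.0136952.

0.0137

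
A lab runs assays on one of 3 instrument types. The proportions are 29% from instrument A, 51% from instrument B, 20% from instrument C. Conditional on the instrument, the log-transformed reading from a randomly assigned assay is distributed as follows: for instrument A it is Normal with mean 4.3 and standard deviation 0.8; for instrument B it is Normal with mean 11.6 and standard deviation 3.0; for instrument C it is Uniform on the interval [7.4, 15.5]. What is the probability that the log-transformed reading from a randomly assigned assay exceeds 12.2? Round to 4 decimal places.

Conditional on each instrument, P(X > 12.2): A: 0; B: 0.42074; C: 0.407407.
By total probability, P(X > 12.2) = 0.29·0 + 0.51·0.42074 + 0.2·0.407407 = 0.296059.

0.2961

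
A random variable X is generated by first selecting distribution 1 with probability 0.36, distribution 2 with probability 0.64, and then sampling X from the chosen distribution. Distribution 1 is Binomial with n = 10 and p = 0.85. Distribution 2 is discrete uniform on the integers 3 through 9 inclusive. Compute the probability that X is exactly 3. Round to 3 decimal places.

Conditional on each component, P(X = 3): 1: 0.000125915; 2: 0.142857.
By total probability, P(X = 3) = 0.36·0.000125915 + 0.64·0.142857 = 0.0914739.

0.091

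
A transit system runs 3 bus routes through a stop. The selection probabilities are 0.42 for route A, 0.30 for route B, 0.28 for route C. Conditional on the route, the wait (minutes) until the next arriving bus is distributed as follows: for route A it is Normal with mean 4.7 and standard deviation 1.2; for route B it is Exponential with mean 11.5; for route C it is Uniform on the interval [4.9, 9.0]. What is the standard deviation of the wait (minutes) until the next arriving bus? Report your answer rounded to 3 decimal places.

Per component, A: μ=4.7, E[X²]=23.53; B: μ=11.5, E[X²]=264.5; C: μ=6.95, E[X²]=49.7033.
E[X] = 0.42·4.7 + 0.3·11.5 + 0.28·6.95 = 7.37.
E[X²] = 0.42·23.53 + 0.3·264.5 + 0.28·49.7033 = 103.15.
Var(X) = E[X²] − (E[X])² = 103.15 − 54.3169 = 48.8326.
SD(X) = √48.8326 = 6.98804.

6.988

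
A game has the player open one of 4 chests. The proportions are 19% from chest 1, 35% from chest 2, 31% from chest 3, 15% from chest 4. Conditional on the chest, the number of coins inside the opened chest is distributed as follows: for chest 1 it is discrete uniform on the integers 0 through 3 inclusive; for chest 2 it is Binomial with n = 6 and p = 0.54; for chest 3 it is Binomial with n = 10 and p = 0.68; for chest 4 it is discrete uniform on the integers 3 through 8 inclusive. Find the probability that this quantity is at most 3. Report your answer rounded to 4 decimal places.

Conditional on each chest, P(X ≤ 3): 1: 1; 2: 0.578589; 3: 0.0155029; 4: 0.166667.
By total probability, P(X ≤ 3) = 0.19·1 + 0.35·0.578589 + 0.31·0.0155029 + 0.15·0.166667 = 0.422312.

0.4223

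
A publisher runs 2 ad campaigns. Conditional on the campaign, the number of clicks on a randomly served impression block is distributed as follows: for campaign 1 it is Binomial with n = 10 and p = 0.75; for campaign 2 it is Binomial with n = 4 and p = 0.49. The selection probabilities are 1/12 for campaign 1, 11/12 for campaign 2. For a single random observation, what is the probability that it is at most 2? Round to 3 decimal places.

Conditional on each campaign, P(X ≤ 2): 1: 0.000415802; 2: 0.702348.
By total probability, P(X ≤ 2) = 0.0833333·0.000415802 + 0.916667·0.702348 = 0.643854.

0.644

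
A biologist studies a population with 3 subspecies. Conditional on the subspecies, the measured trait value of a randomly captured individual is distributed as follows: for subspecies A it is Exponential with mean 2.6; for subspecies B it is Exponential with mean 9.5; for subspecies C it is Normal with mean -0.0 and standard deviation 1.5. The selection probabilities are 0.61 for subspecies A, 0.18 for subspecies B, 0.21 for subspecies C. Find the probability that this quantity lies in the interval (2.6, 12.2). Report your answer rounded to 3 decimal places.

Conditional on each subspecies, P(2.6 < X < 12.2): A: 0.358714; B: 0.483703; C: 0.0415182.
By total probability, P(2.6 < X < 12.2) = 0.61·0.358714 + 0.18·0.483703 + 0.21·0.0415182 = 0.314601.

0.315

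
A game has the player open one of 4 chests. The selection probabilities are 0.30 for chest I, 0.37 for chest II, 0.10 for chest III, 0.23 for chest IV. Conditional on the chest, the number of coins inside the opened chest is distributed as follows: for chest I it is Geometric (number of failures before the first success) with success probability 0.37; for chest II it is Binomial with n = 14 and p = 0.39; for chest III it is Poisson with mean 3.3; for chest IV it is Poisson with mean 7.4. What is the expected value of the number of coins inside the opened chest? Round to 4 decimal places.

4.5630

Component means — I: 1.7027; II: 5.46; III: 3.3; IV: 7.4.
E[X] = 0.3·1.7027 + 0.37·5.46 + 0.1·3.3 + 0.23·7.4 = 4.56301.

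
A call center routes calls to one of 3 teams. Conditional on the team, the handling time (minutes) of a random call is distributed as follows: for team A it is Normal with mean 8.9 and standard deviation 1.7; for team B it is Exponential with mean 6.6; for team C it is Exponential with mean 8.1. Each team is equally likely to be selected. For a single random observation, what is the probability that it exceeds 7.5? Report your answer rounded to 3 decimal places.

0.504

Conditional on each team, P(X > 7.5): A: 0.794897; B: 0.320984; C: 0.396164.
By total probability, P(X > 7.5) = 0.333333·0.794897 + 0.333333·0.320984 + 0.333333·0.396164 = 0.504015.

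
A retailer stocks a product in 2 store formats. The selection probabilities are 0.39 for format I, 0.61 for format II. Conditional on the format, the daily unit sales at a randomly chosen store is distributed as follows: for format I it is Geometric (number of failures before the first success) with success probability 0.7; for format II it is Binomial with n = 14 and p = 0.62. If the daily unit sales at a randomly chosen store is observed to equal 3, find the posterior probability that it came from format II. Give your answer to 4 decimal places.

Likelihoods P(X=3 | ·): I: 0.0189; II: 0.00206965.
Posterior ∝ prior × likelihood. Numerator for II: 0.61·0.00206965 = 0.00126248.
Normalizing constant: 0.39·0.0189 + 0.61·0.00206965 = 0.00863348.
P(II | observation) = 0.00126248 / 0.00863348 = 0.146231.

0.1462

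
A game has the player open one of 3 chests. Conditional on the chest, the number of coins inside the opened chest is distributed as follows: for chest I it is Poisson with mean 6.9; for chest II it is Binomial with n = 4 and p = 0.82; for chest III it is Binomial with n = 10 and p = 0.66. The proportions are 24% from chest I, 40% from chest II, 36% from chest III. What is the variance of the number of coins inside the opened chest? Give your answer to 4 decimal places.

5.5530

Per component, I: μ=6.9, E[X²]=54.51; II: μ=3.28, E[X²]=11.3488; III: μ=6.6, E[X²]=45.804.
E[X] = 0.24·6.9 + 0.4·3.28 + 0.36·6.6 = 5.344.
E[X²] = 0.24·54.51 + 0.4·11.3488 + 0.36·45.804 = 34.1114.
Var(X) = E[X²] − (E[X])² = 34.1114 − 28.5583 = 5.55302.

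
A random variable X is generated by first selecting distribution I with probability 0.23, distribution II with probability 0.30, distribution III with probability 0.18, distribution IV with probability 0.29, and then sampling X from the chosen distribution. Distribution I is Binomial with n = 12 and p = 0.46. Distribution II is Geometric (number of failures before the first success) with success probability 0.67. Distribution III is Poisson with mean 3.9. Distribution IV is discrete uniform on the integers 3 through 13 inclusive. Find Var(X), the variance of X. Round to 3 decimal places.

Per component, I: μ=5.52, E[X²]=33.4512; II: μ=0.492537, E[X²]=0.977723; III: μ=3.9, E[X²]=19.11; IV: μ=8, E[X²]=74.
E[X] = 0.23·5.52 + 0.3·0.492537 + 0.18·3.9 + 0.29·8 = 4.43936.
E[X²] = 0.23·33.4512 + 0.3·0.977723 + 0.18·19.11 + 0.29·74 = 32.8869.
Var(X) = E[X²] − (E[X])² = 32.8869 − 19.7079 = 13.179.

13.179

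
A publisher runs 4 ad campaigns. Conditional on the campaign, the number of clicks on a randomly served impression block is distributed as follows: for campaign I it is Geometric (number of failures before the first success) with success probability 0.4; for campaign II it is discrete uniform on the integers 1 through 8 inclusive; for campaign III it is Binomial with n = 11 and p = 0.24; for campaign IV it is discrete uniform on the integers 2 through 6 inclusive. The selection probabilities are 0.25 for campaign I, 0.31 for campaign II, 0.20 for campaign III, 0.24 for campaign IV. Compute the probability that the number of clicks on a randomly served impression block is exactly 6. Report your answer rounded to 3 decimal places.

Conditional on each campaign, P(X = 6): I: 0.0186624; II: 0.125; III: 0.022386; IV: 0.2.
By total probability, P(X = 6) = 0.25·0.0186624 + 0.31·0.125 + 0.2·0.022386 + 0.24·0.2 = 0.0958928.

0.096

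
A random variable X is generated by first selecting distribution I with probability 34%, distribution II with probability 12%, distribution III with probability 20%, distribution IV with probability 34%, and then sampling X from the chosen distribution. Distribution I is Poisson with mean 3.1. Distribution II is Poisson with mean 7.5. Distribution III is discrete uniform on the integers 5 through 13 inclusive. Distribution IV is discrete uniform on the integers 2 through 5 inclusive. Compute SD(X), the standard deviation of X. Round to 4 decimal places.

Per component, I: μ=3.1, E[X²]=12.71; II: μ=7.5, E[X²]=63.75; III: μ=9, E[X²]=87.6667; IV: μ=3.5, E[X²]=13.5.
E[X] = 0.34·3.1 + 0.12·7.5 + 0.2·9 + 0.34·3.5 = 4.944.
E[X²] = 0.34·12.71 + 0.12·63.75 + 0.2·87.6667 + 0.34·13.5 = 34.0947.
Var(X) = E[X²] − (E[X])² = 34.0947 − 24.4431 = 9.6516.
SD(X) = √9.6516 = 3.1067.

3.1067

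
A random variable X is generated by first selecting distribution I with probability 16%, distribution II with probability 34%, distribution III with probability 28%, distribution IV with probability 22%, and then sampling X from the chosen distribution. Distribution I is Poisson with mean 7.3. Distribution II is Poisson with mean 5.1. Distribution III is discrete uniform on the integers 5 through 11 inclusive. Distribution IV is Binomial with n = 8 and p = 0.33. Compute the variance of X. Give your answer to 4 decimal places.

Per component, I: μ=7.3, E[X²]=60.59; II: μ=5.1, E[X²]=31.11; III: μ=8, E[X²]=68; IV: μ=2.64, E[X²]=8.7384.
E[X] = 0.16·7.3 + 0.34·5.1 + 0.28·8 + 0.22·2.64 = 5.7228.
E[X²] = 0.16·60.59 + 0.34·31.11 + 0.28·68 + 0.22·8.7384 = 41.2342.
Var(X) = E[X²] − (E[X])² = 41.2342 − 32.7504 = 8.48381.

8.4838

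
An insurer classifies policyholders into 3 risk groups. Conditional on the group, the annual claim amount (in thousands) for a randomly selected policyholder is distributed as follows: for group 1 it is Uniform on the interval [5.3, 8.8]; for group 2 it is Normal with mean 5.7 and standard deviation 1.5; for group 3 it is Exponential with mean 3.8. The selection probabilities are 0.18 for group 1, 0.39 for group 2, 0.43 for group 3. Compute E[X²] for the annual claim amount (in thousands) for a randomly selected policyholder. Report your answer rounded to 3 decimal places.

35.097

For each component E[X²] = Var + (mean)², giving 1: 50.7233; 2: 34.74; 3: 28.88.
Overall E[X²] = 0.18·50.7233 + 0.39·34.74 + 0.43·28.88 = 35.0972.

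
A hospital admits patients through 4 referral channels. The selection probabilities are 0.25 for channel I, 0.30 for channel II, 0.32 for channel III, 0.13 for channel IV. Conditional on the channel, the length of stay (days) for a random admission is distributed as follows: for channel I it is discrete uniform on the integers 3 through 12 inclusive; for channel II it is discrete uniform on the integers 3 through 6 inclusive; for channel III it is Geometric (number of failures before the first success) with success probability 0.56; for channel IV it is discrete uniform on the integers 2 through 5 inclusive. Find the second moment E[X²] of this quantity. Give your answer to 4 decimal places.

24.9765

For each component E[X²] = Var + (mean)², giving I: 64.5; II: 21.5; III: 2.02041; IV: 13.5.
Overall E[X²] = 0.25·64.5 + 0.3·21.5 + 0.32·2.02041 + 0.13·13.5 = 24.9765.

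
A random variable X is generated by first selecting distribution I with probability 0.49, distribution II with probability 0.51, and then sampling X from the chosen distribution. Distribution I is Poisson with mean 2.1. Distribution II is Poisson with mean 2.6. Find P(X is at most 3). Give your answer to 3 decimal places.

0.786

Conditional on each component, P(X ≤ 3): I: 0.838643; II: 0.736002.
By total probability, P(X ≤ 3) = 0.49·0.838643 + 0.51·0.736002 = 0.786296.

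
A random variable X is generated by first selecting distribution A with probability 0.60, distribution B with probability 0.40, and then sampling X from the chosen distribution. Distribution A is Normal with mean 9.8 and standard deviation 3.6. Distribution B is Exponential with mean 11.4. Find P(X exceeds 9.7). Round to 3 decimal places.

Conditional on each component, P(X > 9.7): A: 0.51108; B: 0.42704.
By total probability, P(X > 9.7) = 0.6·0.51108 + 0.4·0.42704 = 0.477464.

0.477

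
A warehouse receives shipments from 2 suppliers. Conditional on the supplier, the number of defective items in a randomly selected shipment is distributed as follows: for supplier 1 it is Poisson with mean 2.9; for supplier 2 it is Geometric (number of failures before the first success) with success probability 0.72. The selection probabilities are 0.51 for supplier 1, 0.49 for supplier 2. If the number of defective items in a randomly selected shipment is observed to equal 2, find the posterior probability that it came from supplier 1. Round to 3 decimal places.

0.810

Likelihoods P(X=2 | ·): 1: 0.231373; 2: 0.056448.
Posterior ∝ prior × likelihood. Numerator for 1: 0.51·0.231373 = 0.118.
Normalizing constant: 0.51·0.231373 + 0.49·0.056448 = 0.14566.
P(1 | observation) = 0.118 / 0.14566 = 0.810108.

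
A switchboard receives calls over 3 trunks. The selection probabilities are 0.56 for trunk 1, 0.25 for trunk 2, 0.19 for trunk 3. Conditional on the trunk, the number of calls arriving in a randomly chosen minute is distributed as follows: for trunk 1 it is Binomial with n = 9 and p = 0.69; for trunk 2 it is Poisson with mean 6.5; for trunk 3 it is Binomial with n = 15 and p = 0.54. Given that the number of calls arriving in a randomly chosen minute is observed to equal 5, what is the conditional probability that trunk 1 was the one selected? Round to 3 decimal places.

Likelihoods P(X=5 | ·): 1: 0.181996; 2: 0.145369; 3: 0.0584928.
Posterior ∝ prior × likelihood. Numerator for 1: 0.56·0.181996 = 0.101918.
Normalizing constant: 0.56·0.181996 + 0.25·0.145369 + 0.19·0.0584928 = 0.149374.
P(1 | observation) = 0.101918 / 0.149374 = 0.682301.

0.682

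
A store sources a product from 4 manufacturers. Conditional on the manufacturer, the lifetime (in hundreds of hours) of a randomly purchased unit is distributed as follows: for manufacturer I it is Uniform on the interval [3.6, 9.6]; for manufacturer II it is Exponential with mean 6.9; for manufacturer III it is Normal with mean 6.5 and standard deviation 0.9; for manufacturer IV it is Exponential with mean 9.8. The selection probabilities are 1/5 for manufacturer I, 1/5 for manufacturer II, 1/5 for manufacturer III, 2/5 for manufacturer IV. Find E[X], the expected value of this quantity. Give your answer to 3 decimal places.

Component means — I: 6.6; II: 6.9; III: 6.5; IV: 9.8.
E[X] = 0.2·6.6 + 0.2·6.9 + 0.2·6.5 + 0.4·9.8 = 7.92.

7.920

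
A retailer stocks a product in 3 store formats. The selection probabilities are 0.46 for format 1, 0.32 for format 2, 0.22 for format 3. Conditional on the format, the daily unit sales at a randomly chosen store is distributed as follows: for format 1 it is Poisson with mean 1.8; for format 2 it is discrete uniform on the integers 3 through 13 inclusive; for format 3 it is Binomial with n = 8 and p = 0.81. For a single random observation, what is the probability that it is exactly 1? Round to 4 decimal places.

Conditional on each format, P(X = 1): 1: 0.297538; 2: 0; 3: 5.79229e-05.
By total probability, P(X = 1) = 0.46·0.297538 + 0.32·0 + 0.22·5.79229e-05 = 0.13688.

0.1369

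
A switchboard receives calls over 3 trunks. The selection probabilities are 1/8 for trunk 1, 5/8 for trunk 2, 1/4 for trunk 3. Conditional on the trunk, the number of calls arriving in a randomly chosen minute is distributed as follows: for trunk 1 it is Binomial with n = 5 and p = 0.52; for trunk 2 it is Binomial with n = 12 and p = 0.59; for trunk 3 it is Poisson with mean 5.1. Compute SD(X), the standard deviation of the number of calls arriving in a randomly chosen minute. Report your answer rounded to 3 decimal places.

Per component, 1: μ=2.6, E[X²]=8.008; 2: μ=7.08, E[X²]=53.0292; 3: μ=5.1, E[X²]=31.11.
E[X] = 0.125·2.6 + 0.625·7.08 + 0.25·5.1 = 6.025.
E[X²] = 0.125·8.008 + 0.625·53.0292 + 0.25·31.11 = 41.9218.
Var(X) = E[X²] − (E[X])² = 41.9218 − 36.3006 = 5.62113.
SD(X) = √5.62113 = 2.37089.

2.371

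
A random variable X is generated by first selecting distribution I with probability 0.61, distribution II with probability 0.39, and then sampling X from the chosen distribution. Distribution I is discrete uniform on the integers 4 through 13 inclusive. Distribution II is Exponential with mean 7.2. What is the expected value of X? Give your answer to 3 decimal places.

Component means — I: 8.5; II: 7.2.
E[X] = 0.61·8.5 + 0.39·7.2 = 7.993.

7.993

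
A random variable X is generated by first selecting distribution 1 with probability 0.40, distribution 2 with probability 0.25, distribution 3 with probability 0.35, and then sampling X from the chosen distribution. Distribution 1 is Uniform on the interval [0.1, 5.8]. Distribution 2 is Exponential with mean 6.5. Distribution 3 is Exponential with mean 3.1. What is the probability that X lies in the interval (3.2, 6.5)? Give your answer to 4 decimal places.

0.3250

Conditional on each component, P(3.2 < X < 6.5): 1: 0.45614; 2: 0.243335; 3: 0.23335.
By total probability, P(3.2 < X < 6.5) = 0.4·0.45614 + 0.25·0.243335 + 0.35·0.23335 = 0.324962.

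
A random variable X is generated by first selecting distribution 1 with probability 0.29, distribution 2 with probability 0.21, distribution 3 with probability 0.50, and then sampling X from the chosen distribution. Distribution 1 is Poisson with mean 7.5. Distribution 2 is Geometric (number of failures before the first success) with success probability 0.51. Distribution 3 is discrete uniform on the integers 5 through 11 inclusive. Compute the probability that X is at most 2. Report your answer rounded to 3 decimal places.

0.191

Conditional on each component, P(X ≤ 2): 1: 0.0202567; 2: 0.882351; 3: 0.
By total probability, P(X ≤ 2) = 0.29·0.0202567 + 0.21·0.882351 + 0.5·0 = 0.191168.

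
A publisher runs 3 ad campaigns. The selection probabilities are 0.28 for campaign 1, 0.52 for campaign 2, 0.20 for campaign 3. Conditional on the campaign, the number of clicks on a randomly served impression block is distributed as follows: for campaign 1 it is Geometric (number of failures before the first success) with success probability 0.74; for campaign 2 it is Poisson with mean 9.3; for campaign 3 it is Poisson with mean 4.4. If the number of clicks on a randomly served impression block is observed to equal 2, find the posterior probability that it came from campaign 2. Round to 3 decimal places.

0.052

Likelihoods P(X=2 | ·): 1: 0.050024; 2: 0.00395364; 3: 0.118845.
Posterior ∝ prior × likelihood. Numerator for 2: 0.52·0.00395364 = 0.00205589.
Normalizing constant: 0.28·0.050024 + 0.52·0.00395364 + 0.2·0.118845 = 0.0398315.
P(2 | observation) = 0.00205589 / 0.0398315 = 0.0516147.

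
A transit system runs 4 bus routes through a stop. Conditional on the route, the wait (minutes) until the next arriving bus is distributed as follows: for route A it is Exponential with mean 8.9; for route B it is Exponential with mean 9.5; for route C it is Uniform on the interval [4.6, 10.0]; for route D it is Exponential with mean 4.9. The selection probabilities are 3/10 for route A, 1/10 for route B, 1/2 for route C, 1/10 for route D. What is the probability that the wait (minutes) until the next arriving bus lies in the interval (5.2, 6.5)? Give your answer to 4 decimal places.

0.1586

Conditional on each route, P(5.2 < X < 6.5): A: 0.0757663; B: 0.0739817; C: 0.240741; D: 0.0806354.
By total probability, P(5.2 < X < 6.5) = 0.3·0.0757663 + 0.1·0.0739817 + 0.5·0.240741 + 0.1·0.0806354 = 0.158562.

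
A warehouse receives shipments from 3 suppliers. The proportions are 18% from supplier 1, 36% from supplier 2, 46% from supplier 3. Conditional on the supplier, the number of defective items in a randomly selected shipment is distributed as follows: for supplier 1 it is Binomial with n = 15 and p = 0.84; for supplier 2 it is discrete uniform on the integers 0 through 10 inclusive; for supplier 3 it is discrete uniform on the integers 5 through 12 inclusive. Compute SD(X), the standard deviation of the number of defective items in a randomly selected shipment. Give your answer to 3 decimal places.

Per component, 1: μ=12.6, E[X²]=160.776; 2: μ=5, E[X²]=35; 3: μ=8.5, E[X²]=77.5.
E[X] = 0.18·12.6 + 0.36·5 + 0.46·8.5 = 7.978.
E[X²] = 0.18·160.776 + 0.36·35 + 0.46·77.5 = 77.1897.
Var(X) = E[X²] − (E[X])² = 77.1897 − 63.6485 = 13.5412.
SD(X) = √13.5412 = 3.67984.

3.680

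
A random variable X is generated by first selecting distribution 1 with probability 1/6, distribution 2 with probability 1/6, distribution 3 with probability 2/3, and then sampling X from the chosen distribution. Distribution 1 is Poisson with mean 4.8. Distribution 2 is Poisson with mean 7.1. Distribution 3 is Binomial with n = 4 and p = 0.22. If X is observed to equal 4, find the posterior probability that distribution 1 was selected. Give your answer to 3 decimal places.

0.653

Likelihoods P(X=4 | ·): 1: 0.182029; 2: 0.0873638; 3: 0.00234256.
Posterior ∝ prior × likelihood. Numerator for 1: 0.166667·0.182029 = 0.0303381.
Normalizing constant: 0.166667·0.182029 + 0.166667·0.0873638 + 0.666667·0.00234256 = 0.0464605.
P(1 | observation) = 0.0303381 / 0.0464605 = 0.652988.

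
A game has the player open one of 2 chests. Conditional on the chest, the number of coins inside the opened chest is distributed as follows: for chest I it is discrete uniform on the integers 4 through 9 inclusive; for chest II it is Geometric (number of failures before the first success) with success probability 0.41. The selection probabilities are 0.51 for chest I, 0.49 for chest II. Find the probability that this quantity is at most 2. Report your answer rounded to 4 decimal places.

0.3894

Conditional on each chest, P(X ≤ 2): I: 0; II: 0.794621.
By total probability, P(X ≤ 2) = 0.51·0 + 0.49·0.794621 = 0.389364.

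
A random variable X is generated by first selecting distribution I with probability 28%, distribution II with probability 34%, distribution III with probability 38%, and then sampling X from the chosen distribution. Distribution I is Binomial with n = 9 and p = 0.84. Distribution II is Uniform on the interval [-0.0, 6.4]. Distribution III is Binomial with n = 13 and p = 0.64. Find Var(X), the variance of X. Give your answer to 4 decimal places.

7.8955

Per component, I: μ=7.56, E[X²]=58.3632; II: μ=3.2, E[X²]=13.6533; III: μ=8.32, E[X²]=72.2176.
E[X] = 0.28·7.56 + 0.34·3.2 + 0.38·8.32 = 6.3664.
E[X²] = 0.28·58.3632 + 0.34·13.6533 + 0.38·72.2176 = 48.4265.
Var(X) = E[X²] − (E[X])² = 48.4265 − 40.531 = 7.89547.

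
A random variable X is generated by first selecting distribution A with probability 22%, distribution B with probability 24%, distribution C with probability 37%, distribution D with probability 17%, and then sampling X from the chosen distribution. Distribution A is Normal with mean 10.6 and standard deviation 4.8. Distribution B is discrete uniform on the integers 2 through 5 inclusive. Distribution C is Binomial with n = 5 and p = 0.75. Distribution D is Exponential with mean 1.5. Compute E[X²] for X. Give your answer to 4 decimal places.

For each component E[X²] = Var + (mean)², giving A: 135.4; B: 13.5; C: 15; D: 4.5.
Overall E[X²] = 0.22·135.4 + 0.24·13.5 + 0.37·15 + 0.17·4.5 = 39.343.

39.3430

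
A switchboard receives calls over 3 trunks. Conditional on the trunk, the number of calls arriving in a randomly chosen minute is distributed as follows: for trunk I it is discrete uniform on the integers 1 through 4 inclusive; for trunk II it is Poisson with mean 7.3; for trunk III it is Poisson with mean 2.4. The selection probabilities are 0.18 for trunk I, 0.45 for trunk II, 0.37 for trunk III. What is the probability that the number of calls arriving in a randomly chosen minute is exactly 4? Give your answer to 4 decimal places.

Conditional on each trunk, P(X = 4): I: 0.25; II: 0.0799338; III: 0.125408.
By total probability, P(X = 4) = 0.18·0.25 + 0.45·0.0799338 + 0.37·0.125408 = 0.127371.

0.1274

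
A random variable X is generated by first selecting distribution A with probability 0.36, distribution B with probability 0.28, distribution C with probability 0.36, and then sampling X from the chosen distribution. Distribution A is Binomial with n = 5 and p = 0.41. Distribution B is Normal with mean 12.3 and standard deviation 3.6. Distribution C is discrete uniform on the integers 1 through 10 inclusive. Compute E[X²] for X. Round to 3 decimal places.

61.798

For each component E[X²] = Var + (mean)², giving A: 5.412; B: 164.25; C: 38.5.
Overall E[X²] = 0.36·5.412 + 0.28·164.25 + 0.36·38.5 = 61.7983.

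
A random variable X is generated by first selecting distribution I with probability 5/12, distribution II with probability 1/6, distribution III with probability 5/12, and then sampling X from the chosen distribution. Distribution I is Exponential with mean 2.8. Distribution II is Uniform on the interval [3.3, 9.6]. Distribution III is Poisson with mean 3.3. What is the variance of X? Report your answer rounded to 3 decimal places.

Per component, I: μ=2.8, E[X²]=15.68; II: μ=6.45, E[X²]=44.91; III: μ=3.3, E[X²]=14.19.
E[X] = 0.416667·2.8 + 0.166667·6.45 + 0.416667·3.3 = 3.61667.
E[X²] = 0.416667·15.68 + 0.166667·44.91 + 0.416667·14.19 = 19.9308.
Var(X) = E[X²] − (E[X])² = 19.9308 − 13.0803 = 6.85056.

6.851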